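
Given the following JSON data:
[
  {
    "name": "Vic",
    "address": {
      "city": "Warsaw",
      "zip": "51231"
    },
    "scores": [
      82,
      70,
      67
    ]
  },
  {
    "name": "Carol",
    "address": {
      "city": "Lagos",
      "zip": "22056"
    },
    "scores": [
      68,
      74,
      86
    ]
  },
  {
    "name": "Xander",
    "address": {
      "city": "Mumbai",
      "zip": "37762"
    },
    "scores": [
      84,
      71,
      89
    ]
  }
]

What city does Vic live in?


Path: records[0].address.city
Value: Warsaw

ANSWER: Warsaw


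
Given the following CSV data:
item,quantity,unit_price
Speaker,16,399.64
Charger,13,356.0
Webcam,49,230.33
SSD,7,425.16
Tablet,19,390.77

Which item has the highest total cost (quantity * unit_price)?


Computing row totals:
  Speaker: 6394.24
  Charger: 4628.0
  Webcam: 11286.17
  SSD: 2976.12
  Tablet: 7424.63
Maximum: Webcam (11286.17)

ANSWER: Webcam


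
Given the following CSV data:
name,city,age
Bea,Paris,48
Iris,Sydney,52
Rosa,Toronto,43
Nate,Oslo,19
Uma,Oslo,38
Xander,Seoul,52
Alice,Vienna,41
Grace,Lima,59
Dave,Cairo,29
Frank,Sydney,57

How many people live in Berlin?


Scanning city column for 'Berlin':
Total matches: 0

ANSWER: 0


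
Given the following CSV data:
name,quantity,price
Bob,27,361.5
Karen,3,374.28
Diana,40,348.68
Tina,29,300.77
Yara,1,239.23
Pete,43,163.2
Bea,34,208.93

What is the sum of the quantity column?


Values in 'quantity' column:
  Row 1: 27
  Row 2: 3
  Row 3: 40
  Row 4: 29
  Row 5: 1
  Row 6: 43
  Row 7: 34
Sum = 27 + 3 + 40 + 29 + 1 + 43 + 34 = 177

ANSWER: 177


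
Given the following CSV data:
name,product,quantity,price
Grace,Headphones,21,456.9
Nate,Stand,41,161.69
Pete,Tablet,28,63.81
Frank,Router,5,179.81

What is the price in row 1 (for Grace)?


Row 1: Grace
Column 'price' = 456.9

ANSWER: 456.9


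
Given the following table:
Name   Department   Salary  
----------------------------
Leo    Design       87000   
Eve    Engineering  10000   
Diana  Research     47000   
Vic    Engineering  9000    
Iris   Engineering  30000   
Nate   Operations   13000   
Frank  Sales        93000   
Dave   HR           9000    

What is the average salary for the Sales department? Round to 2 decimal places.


Sales department members:
  Frank: 93000
Sum = 93000
Count = 1
Average = 93000 / 1 = 93000.00

ANSWER: 93000.00


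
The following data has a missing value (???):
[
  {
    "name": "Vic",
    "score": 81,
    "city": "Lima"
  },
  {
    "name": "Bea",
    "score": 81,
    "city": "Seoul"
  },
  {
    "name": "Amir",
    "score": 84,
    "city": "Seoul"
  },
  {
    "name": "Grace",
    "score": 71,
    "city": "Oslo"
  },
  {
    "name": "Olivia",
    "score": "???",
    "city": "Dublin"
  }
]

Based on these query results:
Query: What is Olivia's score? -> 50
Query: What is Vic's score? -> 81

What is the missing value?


The missing value is Olivia's score
From query: Olivia's score = 50

ANSWER: 50


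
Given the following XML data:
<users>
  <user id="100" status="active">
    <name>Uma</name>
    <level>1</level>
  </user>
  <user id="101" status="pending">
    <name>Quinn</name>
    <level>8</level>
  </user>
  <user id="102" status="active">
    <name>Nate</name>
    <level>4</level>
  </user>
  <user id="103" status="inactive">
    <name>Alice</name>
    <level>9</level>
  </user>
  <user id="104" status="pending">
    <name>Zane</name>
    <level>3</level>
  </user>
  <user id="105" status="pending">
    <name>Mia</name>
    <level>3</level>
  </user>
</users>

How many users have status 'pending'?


Counting users with status='pending':
  Quinn (id=101) -> MATCH
  Zane (id=104) -> MATCH
  Mia (id=105) -> MATCH
Count: 3

ANSWER: 3


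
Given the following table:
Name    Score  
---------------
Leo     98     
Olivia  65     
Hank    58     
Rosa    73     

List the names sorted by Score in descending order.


Sorting by Score (descending):
  Leo: 98
  Rosa: 73
  Olivia: 65
  Hank: 58


ANSWER: Leo, Rosa, Olivia, Hank


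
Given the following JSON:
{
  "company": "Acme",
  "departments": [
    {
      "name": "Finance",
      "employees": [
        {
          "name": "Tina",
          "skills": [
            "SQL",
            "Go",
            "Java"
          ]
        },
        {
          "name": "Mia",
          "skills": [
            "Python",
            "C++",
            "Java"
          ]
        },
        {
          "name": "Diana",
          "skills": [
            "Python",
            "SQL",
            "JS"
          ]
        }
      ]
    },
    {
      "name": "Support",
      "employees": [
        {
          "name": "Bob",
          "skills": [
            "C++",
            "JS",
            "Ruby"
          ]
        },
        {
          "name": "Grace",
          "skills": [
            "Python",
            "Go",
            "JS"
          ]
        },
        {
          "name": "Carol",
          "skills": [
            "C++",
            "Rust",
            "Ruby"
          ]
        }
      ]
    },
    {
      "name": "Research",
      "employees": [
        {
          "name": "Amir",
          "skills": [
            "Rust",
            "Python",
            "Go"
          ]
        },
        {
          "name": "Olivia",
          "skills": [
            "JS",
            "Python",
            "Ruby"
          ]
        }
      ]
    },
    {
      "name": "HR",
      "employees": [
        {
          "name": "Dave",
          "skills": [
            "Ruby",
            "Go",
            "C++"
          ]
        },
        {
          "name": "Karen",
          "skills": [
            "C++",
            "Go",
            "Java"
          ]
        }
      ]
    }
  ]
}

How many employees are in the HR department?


Path: departments[3].employees
Count: 2

ANSWER: 2


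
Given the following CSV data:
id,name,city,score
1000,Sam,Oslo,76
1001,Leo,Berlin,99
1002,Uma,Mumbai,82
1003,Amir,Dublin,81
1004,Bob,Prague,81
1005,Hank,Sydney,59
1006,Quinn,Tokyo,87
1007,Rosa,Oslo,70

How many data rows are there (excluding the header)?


Counting rows (excluding header):
Header: id,name,city,score
Data rows: 8

ANSWER: 8


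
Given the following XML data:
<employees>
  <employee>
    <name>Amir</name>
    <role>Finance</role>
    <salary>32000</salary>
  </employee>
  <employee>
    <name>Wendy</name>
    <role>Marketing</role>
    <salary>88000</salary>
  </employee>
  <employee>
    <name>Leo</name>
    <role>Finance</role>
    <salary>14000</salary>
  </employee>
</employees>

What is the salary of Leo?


Searching for <employee> with <name>Leo</name>
Found at position 3
<salary>14000</salary>

ANSWER: 14000


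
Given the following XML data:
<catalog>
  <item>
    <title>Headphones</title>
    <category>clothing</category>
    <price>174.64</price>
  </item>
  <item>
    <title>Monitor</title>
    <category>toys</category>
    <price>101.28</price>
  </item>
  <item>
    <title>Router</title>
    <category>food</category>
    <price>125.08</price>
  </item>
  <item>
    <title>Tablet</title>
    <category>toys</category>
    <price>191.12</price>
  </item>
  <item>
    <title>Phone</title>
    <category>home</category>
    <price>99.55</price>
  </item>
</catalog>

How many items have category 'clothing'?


Scanning <item> elements for <category>clothing</category>:
  Item 1: Headphones -> MATCH
Count: 1

ANSWER: 1


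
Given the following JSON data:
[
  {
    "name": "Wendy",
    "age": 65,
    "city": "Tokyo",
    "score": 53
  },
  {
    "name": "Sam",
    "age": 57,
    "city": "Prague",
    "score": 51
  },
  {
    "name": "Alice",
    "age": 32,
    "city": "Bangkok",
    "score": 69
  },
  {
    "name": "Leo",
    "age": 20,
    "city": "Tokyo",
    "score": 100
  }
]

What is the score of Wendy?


Looking up record where name = Wendy
Record index: 0
Field 'score' = 53

ANSWER: 53


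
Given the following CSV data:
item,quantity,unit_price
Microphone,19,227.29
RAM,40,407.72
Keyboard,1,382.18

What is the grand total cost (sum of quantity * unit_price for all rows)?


Computing row totals:
  Microphone: 19 * 227.29 = 4318.51
  RAM: 40 * 407.72 = 16308.8
  Keyboard: 1 * 382.18 = 382.18
Grand total = 4318.51 + 16308.8 + 382.18 = 21009.49

ANSWER: 21009.49


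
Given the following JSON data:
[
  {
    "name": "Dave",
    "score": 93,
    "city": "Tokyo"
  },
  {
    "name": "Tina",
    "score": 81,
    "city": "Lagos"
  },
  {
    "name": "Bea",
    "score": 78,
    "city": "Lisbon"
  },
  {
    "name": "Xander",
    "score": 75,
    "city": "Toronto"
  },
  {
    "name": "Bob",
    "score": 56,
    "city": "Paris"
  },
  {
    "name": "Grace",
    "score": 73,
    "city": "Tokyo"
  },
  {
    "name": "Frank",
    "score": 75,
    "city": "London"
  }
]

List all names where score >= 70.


Filtering records where score >= 70:
  Dave (score=93) -> YES
  Tina (score=81) -> YES
  Bea (score=78) -> YES
  Xander (score=75) -> YES
  Bob (score=56) -> no
  Grace (score=73) -> YES
  Frank (score=75) -> YES


ANSWER: Dave, Tina, Bea, Xander, Grace, Frank


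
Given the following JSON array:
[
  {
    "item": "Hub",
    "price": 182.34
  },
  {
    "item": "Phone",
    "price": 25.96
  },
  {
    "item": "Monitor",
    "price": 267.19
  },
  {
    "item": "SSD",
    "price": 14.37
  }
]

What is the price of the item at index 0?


Array index 0 -> Hub
price = 182.34

ANSWER: 182.34


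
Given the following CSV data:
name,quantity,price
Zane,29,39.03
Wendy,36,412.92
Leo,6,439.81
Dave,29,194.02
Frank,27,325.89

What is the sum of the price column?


Values in 'price' column:
  Row 1: 39.03
  Row 2: 412.92
  Row 3: 439.81
  Row 4: 194.02
  Row 5: 325.89
Sum = 39.03 + 412.92 + 439.81 + 194.02 + 325.89 = 1411.67

ANSWER: 1411.67


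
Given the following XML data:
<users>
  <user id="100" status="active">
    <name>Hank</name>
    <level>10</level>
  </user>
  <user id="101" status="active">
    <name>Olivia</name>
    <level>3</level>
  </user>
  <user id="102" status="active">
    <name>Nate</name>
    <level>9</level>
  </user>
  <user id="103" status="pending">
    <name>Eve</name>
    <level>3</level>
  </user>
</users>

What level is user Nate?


Finding user: Nate
<level>9</level>

ANSWER: 9


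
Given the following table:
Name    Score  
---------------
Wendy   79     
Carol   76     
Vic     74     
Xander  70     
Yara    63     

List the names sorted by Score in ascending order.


Sorting by Score (ascending):
  Yara: 63
  Xander: 70
  Vic: 74
  Carol: 76
  Wendy: 79


ANSWER: Yara, Xander, Vic, Carol, Wendy


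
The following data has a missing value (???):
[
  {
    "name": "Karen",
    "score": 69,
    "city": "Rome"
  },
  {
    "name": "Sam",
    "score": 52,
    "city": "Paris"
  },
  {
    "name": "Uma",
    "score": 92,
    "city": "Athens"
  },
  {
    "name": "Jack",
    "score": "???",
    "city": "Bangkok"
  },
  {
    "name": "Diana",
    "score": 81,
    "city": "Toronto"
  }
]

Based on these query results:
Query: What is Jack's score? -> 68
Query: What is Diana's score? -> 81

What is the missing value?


The missing value is Jack's score
From query: Jack's score = 68

ANSWER: 68


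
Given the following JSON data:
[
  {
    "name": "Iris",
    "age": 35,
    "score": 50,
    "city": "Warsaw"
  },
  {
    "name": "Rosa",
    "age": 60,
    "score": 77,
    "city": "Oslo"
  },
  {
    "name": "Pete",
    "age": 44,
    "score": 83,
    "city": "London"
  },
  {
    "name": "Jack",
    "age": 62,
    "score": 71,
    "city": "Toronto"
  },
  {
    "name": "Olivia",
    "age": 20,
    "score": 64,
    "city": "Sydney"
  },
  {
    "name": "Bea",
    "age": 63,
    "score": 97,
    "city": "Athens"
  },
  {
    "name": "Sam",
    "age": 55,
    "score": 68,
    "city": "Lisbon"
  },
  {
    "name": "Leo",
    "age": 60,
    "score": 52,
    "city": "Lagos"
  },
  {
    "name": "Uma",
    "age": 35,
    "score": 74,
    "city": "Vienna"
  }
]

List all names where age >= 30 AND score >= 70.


Checking both conditions:
  Iris (age=35, score=50) -> no
  Rosa (age=60, score=77) -> YES
  Pete (age=44, score=83) -> YES
  Jack (age=62, score=71) -> YES
  Olivia (age=20, score=64) -> no
  Bea (age=63, score=97) -> YES
  Sam (age=55, score=68) -> no
  Leo (age=60, score=52) -> no
  Uma (age=35, score=74) -> YES


ANSWER: Rosa, Pete, Jack, Bea, Uma


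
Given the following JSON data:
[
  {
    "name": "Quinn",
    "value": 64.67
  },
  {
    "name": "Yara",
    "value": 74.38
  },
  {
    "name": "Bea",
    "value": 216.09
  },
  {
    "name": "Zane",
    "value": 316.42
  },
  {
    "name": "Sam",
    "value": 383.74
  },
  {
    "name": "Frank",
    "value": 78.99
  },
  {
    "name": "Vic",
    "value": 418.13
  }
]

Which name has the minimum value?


Comparing values:
  Quinn: 64.67
  Yara: 74.38
  Bea: 216.09
  Zane: 316.42
  Sam: 383.74
  Frank: 78.99
  Vic: 418.13
Minimum: Quinn (64.67)

ANSWER: Quinn


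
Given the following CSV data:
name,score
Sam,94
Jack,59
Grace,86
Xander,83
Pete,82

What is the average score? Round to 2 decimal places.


Scores: 94, 59, 86, 83, 82
Sum = 404
Count = 5
Average = 404 / 5 = 80.80

ANSWER: 80.80


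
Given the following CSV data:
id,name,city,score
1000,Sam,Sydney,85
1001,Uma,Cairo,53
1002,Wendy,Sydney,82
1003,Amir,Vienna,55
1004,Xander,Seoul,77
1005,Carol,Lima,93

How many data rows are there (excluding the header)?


Counting rows (excluding header):
Header: id,name,city,score
Data rows: 6

ANSWER: 6


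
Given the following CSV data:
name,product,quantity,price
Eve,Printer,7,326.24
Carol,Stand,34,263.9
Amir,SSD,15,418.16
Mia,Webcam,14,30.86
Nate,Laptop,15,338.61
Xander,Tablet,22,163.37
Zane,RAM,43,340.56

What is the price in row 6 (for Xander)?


Row 6: Xander
Column 'price' = 163.37

ANSWER: 163.37


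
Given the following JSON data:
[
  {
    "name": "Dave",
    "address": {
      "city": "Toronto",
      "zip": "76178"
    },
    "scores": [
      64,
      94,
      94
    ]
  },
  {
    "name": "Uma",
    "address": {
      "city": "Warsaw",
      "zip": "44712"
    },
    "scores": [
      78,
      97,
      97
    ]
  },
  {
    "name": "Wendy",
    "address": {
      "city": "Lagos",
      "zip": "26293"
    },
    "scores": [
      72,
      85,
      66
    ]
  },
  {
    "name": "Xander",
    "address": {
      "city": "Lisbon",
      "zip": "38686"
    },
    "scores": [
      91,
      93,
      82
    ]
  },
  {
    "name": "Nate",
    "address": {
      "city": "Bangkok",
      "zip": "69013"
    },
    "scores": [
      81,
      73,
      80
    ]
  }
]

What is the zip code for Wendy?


Path: records[2].address.zip
Value: 26293

ANSWER: 26293


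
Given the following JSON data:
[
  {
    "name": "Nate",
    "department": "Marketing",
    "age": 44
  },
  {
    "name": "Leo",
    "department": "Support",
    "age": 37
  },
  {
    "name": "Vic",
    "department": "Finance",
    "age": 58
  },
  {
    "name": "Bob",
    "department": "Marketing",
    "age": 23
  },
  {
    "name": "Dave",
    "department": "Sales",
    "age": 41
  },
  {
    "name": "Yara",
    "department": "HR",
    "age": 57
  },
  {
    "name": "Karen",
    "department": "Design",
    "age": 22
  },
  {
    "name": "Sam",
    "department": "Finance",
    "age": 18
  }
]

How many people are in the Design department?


Scanning records for department = Design
  Record 6: Karen
Count: 1

ANSWER: 1


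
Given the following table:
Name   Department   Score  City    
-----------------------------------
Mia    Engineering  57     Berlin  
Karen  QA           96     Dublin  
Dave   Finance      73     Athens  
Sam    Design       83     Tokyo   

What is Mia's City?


Row 1: Mia
City = Berlin

ANSWER: Berlin


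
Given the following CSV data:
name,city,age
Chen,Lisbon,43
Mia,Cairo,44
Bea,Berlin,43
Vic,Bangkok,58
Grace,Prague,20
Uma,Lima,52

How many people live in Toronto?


Scanning city column for 'Toronto':
Total matches: 0

ANSWER: 0


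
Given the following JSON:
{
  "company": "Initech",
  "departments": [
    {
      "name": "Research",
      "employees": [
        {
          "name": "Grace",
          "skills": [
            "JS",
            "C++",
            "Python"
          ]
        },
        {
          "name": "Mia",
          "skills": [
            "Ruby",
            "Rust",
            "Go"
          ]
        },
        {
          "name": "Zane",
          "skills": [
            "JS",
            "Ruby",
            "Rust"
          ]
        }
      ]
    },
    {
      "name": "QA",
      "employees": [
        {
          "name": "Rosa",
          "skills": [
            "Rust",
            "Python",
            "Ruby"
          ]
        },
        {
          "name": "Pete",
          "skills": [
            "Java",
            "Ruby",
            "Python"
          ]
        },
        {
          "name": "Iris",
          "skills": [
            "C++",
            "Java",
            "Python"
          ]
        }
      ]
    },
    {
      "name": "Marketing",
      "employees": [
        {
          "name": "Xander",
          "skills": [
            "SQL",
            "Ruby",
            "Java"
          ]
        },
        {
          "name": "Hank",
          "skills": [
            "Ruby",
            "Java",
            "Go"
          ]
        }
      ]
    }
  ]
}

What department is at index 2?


Path: departments[2].name
Value: Marketing

ANSWER: Marketing


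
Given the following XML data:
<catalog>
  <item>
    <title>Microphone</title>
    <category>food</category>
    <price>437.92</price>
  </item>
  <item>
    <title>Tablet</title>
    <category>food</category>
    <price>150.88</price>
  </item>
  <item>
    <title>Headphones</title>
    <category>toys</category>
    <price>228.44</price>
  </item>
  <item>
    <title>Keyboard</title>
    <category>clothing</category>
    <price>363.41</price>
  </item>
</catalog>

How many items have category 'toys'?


Scanning <item> elements for <category>toys</category>:
  Item 3: Headphones -> MATCH
Count: 1

ANSWER: 1


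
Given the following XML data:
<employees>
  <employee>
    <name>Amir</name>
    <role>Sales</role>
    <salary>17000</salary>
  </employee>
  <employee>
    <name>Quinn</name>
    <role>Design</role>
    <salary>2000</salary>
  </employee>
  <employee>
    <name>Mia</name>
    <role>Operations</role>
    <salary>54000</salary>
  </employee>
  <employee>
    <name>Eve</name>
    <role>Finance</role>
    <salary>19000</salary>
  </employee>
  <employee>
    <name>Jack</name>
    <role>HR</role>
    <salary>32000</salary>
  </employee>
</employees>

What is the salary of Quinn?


Searching for <employee> with <name>Quinn</name>
Found at position 2
<salary>2000</salary>

ANSWER: 2000


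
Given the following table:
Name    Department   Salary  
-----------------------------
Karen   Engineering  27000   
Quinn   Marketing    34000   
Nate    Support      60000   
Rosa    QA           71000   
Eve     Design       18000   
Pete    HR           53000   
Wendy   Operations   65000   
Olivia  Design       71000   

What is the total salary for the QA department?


QA department members:
  Rosa: 71000
Total = 71000 = 71000

ANSWER: 71000


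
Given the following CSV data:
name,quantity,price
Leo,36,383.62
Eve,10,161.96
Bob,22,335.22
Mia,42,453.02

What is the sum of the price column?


Values in 'price' column:
  Row 1: 383.62
  Row 2: 161.96
  Row 3: 335.22
  Row 4: 453.02
Sum = 383.62 + 161.96 + 335.22 + 453.02 = 1333.82

ANSWER: 1333.82


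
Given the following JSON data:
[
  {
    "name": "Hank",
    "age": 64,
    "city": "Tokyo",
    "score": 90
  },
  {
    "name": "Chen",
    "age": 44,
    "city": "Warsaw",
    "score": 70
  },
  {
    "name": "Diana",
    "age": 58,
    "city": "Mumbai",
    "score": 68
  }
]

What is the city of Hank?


Looking up record where name = Hank
Record index: 0
Field 'city' = Tokyo

ANSWER: Tokyo


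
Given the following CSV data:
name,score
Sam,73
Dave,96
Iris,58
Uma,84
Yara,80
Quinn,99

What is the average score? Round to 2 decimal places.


Scores: 73, 96, 58, 84, 80, 99
Sum = 490
Count = 6
Average = 490 / 6 = 81.67

ANSWER: 81.67


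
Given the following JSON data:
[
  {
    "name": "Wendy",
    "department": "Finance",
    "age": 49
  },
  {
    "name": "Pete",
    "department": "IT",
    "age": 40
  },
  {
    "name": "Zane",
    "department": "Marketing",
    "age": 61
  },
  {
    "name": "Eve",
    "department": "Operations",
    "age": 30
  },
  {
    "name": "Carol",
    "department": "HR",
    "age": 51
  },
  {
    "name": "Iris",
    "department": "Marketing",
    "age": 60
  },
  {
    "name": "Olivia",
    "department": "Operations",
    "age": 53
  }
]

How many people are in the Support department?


Scanning records for department = Support
  No matches found
Count: 0

ANSWER: 0


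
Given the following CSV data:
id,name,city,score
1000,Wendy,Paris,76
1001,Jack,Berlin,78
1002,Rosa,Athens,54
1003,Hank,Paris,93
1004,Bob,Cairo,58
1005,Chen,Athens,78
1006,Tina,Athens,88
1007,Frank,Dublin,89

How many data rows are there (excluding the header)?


Counting rows (excluding header):
Header: id,name,city,score
Data rows: 8

ANSWER: 8


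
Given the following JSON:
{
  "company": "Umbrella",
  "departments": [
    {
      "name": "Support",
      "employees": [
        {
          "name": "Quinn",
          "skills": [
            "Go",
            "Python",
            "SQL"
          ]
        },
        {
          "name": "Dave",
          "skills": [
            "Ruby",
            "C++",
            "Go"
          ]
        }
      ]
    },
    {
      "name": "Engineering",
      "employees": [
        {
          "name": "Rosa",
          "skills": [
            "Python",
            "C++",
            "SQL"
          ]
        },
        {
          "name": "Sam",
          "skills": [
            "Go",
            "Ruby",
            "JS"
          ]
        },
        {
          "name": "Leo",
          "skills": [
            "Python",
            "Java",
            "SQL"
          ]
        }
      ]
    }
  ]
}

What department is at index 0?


Path: departments[0].name
Value: Support

ANSWER: Support


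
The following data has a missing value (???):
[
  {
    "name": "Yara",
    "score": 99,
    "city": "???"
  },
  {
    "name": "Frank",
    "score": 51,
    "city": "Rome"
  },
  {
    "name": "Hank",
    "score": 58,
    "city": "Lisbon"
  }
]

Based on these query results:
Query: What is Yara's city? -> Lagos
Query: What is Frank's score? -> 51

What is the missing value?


The missing value is Yara's city
From query: Yara's city = Lagos

ANSWER: Lagos


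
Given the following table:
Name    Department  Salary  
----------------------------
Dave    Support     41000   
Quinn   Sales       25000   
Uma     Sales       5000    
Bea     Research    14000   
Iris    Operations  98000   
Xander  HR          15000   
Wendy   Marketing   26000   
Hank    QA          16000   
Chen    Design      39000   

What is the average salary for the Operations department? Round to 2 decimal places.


Operations department members:
  Iris: 98000
Sum = 98000
Count = 1
Average = 98000 / 1 = 98000.00

ANSWER: 98000.00


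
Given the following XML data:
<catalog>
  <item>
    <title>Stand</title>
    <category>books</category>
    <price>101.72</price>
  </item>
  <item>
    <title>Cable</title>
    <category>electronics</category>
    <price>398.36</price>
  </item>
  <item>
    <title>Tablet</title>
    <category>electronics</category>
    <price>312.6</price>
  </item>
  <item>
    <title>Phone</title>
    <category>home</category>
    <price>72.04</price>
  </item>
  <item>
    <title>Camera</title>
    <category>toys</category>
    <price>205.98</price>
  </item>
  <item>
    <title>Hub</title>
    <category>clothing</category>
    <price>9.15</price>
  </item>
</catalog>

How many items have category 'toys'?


Scanning <item> elements for <category>toys</category>:
  Item 5: Camera -> MATCH
Count: 1

ANSWER: 1


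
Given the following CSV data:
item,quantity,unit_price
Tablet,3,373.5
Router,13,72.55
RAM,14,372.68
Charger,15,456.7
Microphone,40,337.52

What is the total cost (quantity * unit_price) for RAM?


Row: RAM
quantity = 14
unit_price = 372.68
total = 14 * 372.68 = 5217.52

ANSWER: 5217.52


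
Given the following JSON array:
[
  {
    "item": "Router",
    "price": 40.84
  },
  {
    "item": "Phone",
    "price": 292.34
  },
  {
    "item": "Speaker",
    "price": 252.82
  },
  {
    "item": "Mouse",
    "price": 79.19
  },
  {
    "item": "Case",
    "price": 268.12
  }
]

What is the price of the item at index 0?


Array index 0 -> Router
price = 40.84

ANSWER: 40.84


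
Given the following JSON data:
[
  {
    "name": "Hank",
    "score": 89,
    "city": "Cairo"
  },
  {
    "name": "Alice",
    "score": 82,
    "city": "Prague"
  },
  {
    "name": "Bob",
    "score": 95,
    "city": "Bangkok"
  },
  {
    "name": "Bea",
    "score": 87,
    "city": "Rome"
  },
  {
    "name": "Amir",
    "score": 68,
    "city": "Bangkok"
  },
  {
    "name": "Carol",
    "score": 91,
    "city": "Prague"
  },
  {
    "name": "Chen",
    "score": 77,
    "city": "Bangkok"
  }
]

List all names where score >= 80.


Filtering records where score >= 80:
  Hank (score=89) -> YES
  Alice (score=82) -> YES
  Bob (score=95) -> YES
  Bea (score=87) -> YES
  Amir (score=68) -> no
  Carol (score=91) -> YES
  Chen (score=77) -> no


ANSWER: Hank, Alice, Bob, Bea, Carol


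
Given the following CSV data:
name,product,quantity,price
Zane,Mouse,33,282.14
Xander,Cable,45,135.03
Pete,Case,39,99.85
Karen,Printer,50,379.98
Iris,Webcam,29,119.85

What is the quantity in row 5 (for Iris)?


Row 5: Iris
Column 'quantity' = 29

ANSWER: 29


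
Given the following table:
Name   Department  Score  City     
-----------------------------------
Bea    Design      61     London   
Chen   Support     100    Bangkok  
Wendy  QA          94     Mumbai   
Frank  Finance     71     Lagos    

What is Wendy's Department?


Row 3: Wendy
Department = QA

ANSWER: QA


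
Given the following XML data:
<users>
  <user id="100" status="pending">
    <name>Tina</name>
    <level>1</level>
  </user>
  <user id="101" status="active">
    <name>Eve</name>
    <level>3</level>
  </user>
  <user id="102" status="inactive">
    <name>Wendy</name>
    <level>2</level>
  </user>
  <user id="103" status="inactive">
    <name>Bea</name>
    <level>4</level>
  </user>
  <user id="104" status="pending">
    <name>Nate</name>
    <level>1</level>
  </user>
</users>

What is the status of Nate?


Finding user with name = Nate
user id="104" status="pending"

ANSWER: pending


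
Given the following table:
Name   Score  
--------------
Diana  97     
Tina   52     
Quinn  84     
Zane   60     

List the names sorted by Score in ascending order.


Sorting by Score (ascending):
  Tina: 52
  Zane: 60
  Quinn: 84
  Diana: 97


ANSWER: Tina, Zane, Quinn, Diana


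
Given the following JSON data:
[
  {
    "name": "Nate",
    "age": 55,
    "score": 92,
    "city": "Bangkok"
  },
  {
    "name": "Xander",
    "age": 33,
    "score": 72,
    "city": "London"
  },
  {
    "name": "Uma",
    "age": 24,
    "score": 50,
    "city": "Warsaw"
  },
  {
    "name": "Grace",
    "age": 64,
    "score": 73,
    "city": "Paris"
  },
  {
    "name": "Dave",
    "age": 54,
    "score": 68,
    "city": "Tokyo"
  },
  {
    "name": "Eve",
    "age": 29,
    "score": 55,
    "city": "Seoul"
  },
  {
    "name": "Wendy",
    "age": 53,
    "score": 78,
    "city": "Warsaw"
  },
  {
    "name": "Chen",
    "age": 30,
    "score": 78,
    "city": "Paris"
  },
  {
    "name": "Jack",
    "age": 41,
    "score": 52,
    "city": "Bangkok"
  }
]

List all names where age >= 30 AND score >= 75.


Checking both conditions:
  Nate (age=55, score=92) -> YES
  Xander (age=33, score=72) -> no
  Uma (age=24, score=50) -> no
  Grace (age=64, score=73) -> no
  Dave (age=54, score=68) -> no
  Eve (age=29, score=55) -> no
  Wendy (age=53, score=78) -> YES
  Chen (age=30, score=78) -> YES
  Jack (age=41, score=52) -> no


ANSWER: Nate, Wendy, Chen


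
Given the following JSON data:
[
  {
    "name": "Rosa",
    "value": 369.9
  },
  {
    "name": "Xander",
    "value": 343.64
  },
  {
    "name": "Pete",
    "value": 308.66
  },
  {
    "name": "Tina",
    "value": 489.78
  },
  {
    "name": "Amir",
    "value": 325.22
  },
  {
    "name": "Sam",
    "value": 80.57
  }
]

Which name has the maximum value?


Comparing values:
  Rosa: 369.9
  Xander: 343.64
  Pete: 308.66
  Tina: 489.78
  Amir: 325.22
  Sam: 80.57
Maximum: Tina (489.78)

ANSWER: Tina


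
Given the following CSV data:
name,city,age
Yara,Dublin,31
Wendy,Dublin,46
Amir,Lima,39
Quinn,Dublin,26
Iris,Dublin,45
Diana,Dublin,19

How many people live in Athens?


Scanning city column for 'Athens':
Total matches: 0

ANSWER: 0


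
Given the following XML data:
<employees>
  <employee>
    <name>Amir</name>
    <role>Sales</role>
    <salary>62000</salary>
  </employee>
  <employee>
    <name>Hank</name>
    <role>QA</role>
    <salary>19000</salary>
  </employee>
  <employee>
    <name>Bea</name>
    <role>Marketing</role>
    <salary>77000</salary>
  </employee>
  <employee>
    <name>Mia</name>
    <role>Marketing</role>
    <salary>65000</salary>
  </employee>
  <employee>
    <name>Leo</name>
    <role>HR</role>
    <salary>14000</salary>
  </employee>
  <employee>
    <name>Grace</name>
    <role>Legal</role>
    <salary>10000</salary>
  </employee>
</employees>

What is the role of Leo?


Searching for <employee> with <name>Leo</name>
Found at position 5
<role>HR</role>

ANSWER: HR


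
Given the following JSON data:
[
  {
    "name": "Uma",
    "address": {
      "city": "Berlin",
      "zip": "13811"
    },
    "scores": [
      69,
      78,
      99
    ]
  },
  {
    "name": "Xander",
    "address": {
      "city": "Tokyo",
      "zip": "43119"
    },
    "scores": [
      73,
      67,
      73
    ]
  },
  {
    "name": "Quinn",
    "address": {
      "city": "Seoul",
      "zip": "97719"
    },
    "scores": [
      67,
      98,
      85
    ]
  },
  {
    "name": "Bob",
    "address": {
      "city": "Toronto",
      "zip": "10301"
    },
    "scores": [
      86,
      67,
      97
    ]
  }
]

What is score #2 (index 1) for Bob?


Path: records[3].scores[1]
Value: 67

ANSWER: 67


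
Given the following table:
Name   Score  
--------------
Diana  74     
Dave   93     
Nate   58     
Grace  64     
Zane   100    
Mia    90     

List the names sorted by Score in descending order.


Sorting by Score (descending):
  Zane: 100
  Dave: 93
  Mia: 90
  Diana: 74
  Grace: 64
  Nate: 58


ANSWER: Zane, Dave, Mia, Diana, Grace, Nate


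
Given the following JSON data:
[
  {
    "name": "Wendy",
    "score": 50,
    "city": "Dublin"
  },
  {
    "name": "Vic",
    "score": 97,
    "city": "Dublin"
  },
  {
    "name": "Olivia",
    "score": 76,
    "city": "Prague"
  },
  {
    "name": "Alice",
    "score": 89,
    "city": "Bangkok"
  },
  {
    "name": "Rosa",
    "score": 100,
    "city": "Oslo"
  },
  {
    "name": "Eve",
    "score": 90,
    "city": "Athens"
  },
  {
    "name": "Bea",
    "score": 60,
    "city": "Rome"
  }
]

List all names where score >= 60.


Filtering records where score >= 60:
  Wendy (score=50) -> no
  Vic (score=97) -> YES
  Olivia (score=76) -> YES
  Alice (score=89) -> YES
  Rosa (score=100) -> YES
  Eve (score=90) -> YES
  Bea (score=60) -> YES


ANSWER: Vic, Olivia, Alice, Rosa, Eve, Bea


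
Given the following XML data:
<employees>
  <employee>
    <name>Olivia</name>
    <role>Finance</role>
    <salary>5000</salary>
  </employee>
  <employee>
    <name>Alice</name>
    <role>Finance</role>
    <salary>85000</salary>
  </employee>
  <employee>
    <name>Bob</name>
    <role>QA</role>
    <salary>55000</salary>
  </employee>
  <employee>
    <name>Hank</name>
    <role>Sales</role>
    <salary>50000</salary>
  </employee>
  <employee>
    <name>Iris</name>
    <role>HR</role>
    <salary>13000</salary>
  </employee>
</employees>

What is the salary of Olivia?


Searching for <employee> with <name>Olivia</name>
Found at position 1
<salary>5000</salary>

ANSWER: 5000


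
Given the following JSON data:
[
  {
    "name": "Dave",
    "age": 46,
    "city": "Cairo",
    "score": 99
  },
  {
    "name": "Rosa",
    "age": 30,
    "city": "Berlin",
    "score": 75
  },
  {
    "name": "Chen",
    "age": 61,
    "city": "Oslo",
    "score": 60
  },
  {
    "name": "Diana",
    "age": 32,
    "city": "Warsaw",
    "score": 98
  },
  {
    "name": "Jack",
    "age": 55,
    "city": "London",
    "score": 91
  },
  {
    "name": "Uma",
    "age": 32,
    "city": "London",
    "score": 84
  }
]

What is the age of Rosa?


Looking up record where name = Rosa
Record index: 1
Field 'age' = 30

ANSWER: 30


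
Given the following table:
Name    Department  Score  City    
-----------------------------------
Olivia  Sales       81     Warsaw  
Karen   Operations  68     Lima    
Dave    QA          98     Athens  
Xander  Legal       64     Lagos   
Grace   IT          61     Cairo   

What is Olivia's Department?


Row 1: Olivia
Department = Sales

ANSWER: Sales


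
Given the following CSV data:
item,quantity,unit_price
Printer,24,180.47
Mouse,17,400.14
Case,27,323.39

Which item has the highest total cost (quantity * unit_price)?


Computing row totals:
  Printer: 4331.28
  Mouse: 6802.38
  Case: 8731.53
Maximum: Case (8731.53)

ANSWER: Case


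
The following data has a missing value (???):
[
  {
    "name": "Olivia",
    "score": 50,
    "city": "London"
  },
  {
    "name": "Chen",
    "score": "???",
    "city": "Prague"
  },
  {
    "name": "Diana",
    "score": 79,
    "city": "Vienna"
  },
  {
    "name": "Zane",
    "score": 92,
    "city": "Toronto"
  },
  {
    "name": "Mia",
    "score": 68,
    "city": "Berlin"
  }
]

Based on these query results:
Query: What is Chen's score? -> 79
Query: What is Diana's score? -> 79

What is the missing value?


The missing value is Chen's score
From query: Chen's score = 79

ANSWER: 79


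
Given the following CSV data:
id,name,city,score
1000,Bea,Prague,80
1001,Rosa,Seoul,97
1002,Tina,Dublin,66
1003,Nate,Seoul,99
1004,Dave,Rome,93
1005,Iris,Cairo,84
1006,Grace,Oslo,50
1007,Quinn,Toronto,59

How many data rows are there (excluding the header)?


Counting rows (excluding header):
Header: id,name,city,score
Data rows: 8

ANSWER: 8


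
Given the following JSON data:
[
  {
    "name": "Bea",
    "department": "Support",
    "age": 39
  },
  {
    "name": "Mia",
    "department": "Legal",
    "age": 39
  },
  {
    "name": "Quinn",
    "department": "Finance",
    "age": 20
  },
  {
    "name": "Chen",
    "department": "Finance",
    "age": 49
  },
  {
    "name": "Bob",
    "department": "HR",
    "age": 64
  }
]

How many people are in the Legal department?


Scanning records for department = Legal
  Record 1: Mia
Count: 1

ANSWER: 1


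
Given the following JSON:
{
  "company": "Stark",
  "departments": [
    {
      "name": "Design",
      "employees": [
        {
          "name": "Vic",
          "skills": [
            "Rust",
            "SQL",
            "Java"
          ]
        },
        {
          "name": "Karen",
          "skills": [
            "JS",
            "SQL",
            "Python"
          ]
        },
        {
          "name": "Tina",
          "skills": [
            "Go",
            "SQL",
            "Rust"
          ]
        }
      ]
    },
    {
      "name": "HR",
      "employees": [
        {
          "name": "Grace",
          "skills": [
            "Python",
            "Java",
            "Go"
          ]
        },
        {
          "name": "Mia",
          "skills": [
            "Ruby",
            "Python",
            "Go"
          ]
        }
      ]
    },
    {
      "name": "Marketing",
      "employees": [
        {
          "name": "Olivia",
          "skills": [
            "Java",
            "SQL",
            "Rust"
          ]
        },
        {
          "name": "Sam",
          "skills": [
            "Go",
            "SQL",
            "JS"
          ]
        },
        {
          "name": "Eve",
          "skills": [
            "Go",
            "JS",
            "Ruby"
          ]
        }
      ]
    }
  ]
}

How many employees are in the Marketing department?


Path: departments[2].employees
Count: 3

ANSWER: 3


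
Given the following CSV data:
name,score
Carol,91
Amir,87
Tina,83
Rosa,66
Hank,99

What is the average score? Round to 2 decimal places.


Scores: 91, 87, 83, 66, 99
Sum = 426
Count = 5
Average = 426 / 5 = 85.20

ANSWER: 85.20


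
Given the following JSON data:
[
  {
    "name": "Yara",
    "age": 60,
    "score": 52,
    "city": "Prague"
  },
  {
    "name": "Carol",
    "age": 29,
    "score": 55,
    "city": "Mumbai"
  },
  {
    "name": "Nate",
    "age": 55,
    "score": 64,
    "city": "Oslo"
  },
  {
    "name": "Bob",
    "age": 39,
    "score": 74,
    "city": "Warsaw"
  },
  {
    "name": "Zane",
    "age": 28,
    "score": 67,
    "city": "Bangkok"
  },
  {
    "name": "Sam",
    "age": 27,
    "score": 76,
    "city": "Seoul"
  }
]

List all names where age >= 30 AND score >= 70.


Checking both conditions:
  Yara (age=60, score=52) -> no
  Carol (age=29, score=55) -> no
  Nate (age=55, score=64) -> no
  Bob (age=39, score=74) -> YES
  Zane (age=28, score=67) -> no
  Sam (age=27, score=76) -> no


ANSWER: Bob


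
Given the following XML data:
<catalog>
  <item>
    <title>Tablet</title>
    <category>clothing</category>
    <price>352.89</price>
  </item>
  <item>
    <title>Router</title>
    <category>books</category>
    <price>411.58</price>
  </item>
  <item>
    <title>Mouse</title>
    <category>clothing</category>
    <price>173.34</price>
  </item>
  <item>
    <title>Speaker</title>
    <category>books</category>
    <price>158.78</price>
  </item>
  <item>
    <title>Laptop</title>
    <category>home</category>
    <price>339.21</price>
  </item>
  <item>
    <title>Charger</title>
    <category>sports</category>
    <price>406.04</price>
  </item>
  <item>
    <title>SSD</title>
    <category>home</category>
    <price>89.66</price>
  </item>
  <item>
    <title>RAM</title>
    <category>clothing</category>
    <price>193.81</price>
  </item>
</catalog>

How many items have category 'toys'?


Scanning <item> elements for <category>toys</category>:
Count: 0

ANSWER: 0


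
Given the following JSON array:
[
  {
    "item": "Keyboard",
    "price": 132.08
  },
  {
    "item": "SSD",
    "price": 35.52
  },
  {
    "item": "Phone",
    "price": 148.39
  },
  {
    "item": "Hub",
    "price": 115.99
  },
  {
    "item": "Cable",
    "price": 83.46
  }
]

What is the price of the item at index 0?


Array index 0 -> Keyboard
price = 132.08

ANSWER: 132.08


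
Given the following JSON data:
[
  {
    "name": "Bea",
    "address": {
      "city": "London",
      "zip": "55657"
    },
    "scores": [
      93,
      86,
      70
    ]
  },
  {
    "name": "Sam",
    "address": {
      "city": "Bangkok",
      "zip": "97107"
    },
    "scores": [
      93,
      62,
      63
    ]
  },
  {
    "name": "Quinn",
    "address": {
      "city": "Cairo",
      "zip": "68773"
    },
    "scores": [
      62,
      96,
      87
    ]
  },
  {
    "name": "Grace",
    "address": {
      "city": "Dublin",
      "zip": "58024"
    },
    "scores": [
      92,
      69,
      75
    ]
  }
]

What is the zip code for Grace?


Path: records[3].address.zip
Value: 58024

ANSWER: 58024


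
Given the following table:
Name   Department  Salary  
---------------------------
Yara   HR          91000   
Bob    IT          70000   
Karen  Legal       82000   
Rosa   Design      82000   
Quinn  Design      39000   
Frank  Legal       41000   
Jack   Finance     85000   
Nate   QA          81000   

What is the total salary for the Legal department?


Legal department members:
  Karen: 82000
  Frank: 41000
Total = 82000 + 41000 = 123000

ANSWER: 123000
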